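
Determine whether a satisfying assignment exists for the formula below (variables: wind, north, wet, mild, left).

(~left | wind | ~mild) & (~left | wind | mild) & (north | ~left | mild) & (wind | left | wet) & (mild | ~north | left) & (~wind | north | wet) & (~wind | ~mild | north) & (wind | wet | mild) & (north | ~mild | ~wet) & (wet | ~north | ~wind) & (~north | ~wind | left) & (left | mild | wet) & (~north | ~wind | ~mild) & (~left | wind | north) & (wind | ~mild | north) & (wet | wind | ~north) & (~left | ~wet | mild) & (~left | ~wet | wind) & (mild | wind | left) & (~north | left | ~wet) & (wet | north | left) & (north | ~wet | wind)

Suppose left = 0.
Suppose wind = 1.
From the singleton clause (~north), north = 0.
From the singleton clause (wet), wet = 1.
From the singleton clause (~mild), mild = 0.
Every clause now holds.
A satisfying assignment: wind: 1, north: 0, wet: 1, mild: 0, left: 0.

Yes, satisfiable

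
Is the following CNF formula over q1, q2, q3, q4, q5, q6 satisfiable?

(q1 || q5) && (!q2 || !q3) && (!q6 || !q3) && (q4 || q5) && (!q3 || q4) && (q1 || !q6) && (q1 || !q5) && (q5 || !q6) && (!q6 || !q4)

Yes, satisfiable

Branch on q1: set q1 = true.
Branch on q2: set q2 = true.
From the singleton clause (!q3), q3 = false.
Branch on q4: set q4 = false.
From the singleton clause (q5), q5 = true.
All clauses hold; q6 can take either value.
A satisfying assignment: q1 ↦ true,  q2 ↦ true,  q3 ↦ false,  q4 ↦ false,  q5 ↦ true,  q6 ↦ true.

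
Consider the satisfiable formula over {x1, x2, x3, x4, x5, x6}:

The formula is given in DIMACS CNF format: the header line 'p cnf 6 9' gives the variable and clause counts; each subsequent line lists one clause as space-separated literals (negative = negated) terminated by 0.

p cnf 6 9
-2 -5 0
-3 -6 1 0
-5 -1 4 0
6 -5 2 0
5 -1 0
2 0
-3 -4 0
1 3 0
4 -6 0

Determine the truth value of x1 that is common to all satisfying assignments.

Suppose x1 = True.
Unit clause (x5) forces x5 = True.
Unit clause (¬x2) forces x2 = False.
That conflicts with the unit clause (x2).
So every satisfying assignment has x1 = False.

False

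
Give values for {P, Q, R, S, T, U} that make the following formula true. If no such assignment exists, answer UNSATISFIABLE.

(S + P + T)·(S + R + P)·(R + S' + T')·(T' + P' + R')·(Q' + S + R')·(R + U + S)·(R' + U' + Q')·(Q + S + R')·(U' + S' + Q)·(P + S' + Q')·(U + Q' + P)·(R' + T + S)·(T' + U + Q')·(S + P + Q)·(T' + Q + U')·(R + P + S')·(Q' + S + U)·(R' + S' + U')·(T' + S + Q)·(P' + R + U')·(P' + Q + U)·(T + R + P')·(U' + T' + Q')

P ↦ 1,  Q ↦ 1,  R ↦ 1,  S ↦ 1,  T ↦ 0,  U ↦ 0

Branch on S: set S = 1.
Branch on R: set R = 1.
From the singleton clause (U'), U = 0.
Branch on T: set T = 0.
Branch on P: set P = 1.
From the singleton clause (Q), Q = 1.
All clauses are satisfied.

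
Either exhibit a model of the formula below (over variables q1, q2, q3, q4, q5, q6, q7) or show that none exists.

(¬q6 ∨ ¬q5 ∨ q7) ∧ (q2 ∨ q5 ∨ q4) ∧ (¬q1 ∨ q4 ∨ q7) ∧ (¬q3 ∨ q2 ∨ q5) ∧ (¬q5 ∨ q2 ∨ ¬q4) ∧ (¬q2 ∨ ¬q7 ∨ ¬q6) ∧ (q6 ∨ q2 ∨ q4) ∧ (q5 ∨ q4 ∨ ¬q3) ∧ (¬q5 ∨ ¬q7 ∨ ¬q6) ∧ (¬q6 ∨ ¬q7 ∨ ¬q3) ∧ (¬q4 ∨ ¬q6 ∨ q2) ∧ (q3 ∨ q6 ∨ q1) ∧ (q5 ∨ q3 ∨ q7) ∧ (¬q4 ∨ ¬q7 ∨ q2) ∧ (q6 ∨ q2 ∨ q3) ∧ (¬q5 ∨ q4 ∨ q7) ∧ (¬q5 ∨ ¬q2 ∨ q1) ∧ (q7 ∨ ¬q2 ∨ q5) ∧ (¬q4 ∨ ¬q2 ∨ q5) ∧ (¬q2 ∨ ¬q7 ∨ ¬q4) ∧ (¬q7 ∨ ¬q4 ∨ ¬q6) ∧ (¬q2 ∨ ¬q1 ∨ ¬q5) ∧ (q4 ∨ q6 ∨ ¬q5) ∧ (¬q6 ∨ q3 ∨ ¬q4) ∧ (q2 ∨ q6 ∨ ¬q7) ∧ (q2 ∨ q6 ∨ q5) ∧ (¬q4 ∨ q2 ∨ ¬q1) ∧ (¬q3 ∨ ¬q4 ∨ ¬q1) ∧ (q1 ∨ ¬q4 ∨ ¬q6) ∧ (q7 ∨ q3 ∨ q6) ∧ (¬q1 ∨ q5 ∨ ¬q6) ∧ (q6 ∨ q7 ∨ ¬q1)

q1: True; q2: True; q3: False; q4: False; q5: False; q6: False; q7: True

Suppose q6 = False.
Suppose q2 = True.
Suppose q3 = False.
Unit clause (q1) forces q1 = True.
Unit clause (¬q5) forces q5 = False.
Unit clause (q7) forces q7 = True.
Unit clause (¬q4) forces q4 = False.
This assignment satisfies each clause.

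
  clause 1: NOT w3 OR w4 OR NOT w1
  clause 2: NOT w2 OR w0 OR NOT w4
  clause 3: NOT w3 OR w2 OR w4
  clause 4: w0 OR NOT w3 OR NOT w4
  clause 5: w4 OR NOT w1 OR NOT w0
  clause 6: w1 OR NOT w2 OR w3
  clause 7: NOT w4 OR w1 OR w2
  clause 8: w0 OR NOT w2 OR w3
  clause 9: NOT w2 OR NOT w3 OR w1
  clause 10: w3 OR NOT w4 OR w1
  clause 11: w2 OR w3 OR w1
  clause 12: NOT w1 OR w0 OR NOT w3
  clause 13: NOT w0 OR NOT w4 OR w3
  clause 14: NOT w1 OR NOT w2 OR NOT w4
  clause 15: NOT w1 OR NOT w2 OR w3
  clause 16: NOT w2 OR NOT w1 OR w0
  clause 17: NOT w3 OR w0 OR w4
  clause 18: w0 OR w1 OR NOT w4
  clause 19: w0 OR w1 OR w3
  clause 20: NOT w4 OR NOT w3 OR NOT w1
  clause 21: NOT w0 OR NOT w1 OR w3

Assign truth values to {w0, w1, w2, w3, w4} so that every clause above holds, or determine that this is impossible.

Try w3 = false.
Try w1 = true.
Unit clause (NOT w2) forces w2 = false.
Unit clause (NOT w0) forces w0 = false.
No clause remains; w4 is free.

w0=false, w1=true, w2=false, w3=false, w4=true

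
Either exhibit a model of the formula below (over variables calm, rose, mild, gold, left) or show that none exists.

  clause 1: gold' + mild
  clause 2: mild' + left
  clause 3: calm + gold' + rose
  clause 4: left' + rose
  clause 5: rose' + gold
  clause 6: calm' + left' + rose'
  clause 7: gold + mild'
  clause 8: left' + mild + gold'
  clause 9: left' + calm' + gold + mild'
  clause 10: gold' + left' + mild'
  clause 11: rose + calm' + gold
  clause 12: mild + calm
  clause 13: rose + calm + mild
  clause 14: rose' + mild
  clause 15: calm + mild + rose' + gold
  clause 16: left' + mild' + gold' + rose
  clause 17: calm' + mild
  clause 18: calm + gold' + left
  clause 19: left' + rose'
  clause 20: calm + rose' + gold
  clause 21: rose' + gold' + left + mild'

UNSATISFIABLE

Try gold = 0.
The clause (rose') is unit, so rose = 0.
The clause (left') is unit, so left = 0.
The clause (mild') is unit, so mild = 0.
The clause (calm') is unit, so calm = 0.
That conflicts with the unit clause (calm).
Backtrack on gold: now try gold = 1.
The clause (mild) is unit, so mild = 1.
The clause (left) is unit, so left = 1.
That conflicts with the unit clause (left').
Both values of gold lead to a conflict.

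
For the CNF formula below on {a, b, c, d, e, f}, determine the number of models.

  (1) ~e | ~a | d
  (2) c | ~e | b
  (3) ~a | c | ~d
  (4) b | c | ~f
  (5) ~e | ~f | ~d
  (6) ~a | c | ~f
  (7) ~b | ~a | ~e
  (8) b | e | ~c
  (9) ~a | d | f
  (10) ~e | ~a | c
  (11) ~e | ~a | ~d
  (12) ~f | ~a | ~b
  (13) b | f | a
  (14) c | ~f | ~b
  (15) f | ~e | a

9

There are 2^6 = 64 truth assignments over (a, b, c, d, e, f).
Split on f. With f = 1, the clauses containing f are satisfied and ~f drops from the rest; 4 of the 2^5 = 32 assignments to the other variables satisfy what remains.
With f = 0, by the same count on the reduced clause set, 5 assignments work.
Total: 4 + 5 = 9.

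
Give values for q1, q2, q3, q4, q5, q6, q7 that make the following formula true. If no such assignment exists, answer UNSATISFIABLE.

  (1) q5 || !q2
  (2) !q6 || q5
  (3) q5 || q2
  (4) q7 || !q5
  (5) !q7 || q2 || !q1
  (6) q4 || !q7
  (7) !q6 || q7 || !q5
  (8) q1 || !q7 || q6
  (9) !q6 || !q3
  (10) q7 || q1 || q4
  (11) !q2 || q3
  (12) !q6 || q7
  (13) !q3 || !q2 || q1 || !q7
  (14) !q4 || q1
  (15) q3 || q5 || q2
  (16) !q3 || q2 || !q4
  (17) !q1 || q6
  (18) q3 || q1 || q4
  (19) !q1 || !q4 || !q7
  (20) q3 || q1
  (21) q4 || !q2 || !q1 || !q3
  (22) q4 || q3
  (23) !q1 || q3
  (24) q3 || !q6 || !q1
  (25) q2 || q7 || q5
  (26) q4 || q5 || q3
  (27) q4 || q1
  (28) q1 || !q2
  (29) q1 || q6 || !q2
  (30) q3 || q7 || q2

UNSATISFIABLE

Branch on q5: set q5 = true.
Unit clause (q7) forces q7 = true.
Unit clause (q4) forces q4 = true.
Unit clause (q1) forces q1 = true.
But (!q1) is also a unit clause — contradiction.
Backtrack on q5: now try q5 = false.
Unit clause (!q2) forces q2 = false.
But (q2) is also a unit clause — contradiction.
Both values of q5 lead to a conflict.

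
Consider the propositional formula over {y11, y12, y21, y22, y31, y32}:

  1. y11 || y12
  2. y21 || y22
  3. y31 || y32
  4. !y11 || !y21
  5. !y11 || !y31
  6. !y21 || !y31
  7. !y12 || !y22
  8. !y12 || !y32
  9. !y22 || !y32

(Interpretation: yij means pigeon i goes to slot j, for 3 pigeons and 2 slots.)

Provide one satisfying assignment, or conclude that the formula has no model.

Case y11 = true:
The clause (!y21) is unit, so y21 = false.
The clause (y22) is unit, so y22 = true.
The clause (!y31) is unit, so y31 = false.
The clause (y32) is unit, so y32 = true.
That conflicts with the unit clause (!y32).
That branch fails; take y11 = false instead.
The clause (y12) is unit, so y12 = true.
The clause (!y22) is unit, so y22 = false.
The clause (y21) is unit, so y21 = true.
The clause (!y31) is unit, so y31 = false.
The clause (y32) is unit, so y32 = true.
That conflicts with the unit clause (!y32).
Both values of y11 lead to a conflict.

UNSATISFIABLE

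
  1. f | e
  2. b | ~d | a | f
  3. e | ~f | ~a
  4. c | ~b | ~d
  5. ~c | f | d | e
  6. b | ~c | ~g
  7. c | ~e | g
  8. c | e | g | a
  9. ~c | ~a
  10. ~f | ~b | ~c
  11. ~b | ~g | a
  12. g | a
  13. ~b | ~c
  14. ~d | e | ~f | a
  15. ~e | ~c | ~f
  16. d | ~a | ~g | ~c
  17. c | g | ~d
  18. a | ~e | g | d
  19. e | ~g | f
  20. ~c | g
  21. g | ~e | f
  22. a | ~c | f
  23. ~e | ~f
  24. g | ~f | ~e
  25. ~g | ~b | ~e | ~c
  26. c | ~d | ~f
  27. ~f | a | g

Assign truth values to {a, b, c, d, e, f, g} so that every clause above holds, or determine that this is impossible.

a: 0; b: 0; c: 0; d: 0; e: 1; f: 0; g: 1

Case f = 0:
From the singleton clause (e), e = 1.
From the singleton clause (g), g = 1.
Case b = 0:
From the singleton clause (~c), c = 0.
Case d = 0:
No clause remains; a is free.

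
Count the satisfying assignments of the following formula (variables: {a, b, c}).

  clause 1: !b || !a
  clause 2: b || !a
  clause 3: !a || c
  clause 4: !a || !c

4

There are 2^3 = 8 truth assignments over (a, b, c).
Check each against the 4 clauses (columns in the order a, b, c):
  F F F  ✓ satisfies all
  F F T  ✓ satisfies all
  F T F  ✓ satisfies all
  F T T  ✓ satisfies all
  T F F  ✗ fails (b || !a)
  T F T  ✗ fails (b || !a)
  T T F  ✗ fails (!b || !a)
  T T T  ✗ fails (!b || !a)
4 of the 8 rows are models.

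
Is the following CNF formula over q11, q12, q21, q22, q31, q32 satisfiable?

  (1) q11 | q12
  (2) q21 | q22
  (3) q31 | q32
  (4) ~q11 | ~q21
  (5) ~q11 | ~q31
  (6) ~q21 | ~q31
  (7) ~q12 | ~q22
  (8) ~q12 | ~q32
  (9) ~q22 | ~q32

Case q11 = 1:
From the singleton clause (~q21), q21 = 0.
From the singleton clause (q22), q22 = 1.
From the singleton clause (~q31), q31 = 0.
From the singleton clause (q32), q32 = 1.
Now (~q32) is unsatisfied and unit — conflict.
So q11 must be the other value — set q11 = 0.
From the singleton clause (q12), q12 = 1.
From the singleton clause (~q22), q22 = 0.
From the singleton clause (q21), q21 = 1.
From the singleton clause (~q31), q31 = 0.
From the singleton clause (q32), q32 = 1.
Now (~q32) is unsatisfied and unit — conflict.
Neither q11 = 1 nor q11 = 0 works.
No assignment satisfies every clause.

Unsatisfiable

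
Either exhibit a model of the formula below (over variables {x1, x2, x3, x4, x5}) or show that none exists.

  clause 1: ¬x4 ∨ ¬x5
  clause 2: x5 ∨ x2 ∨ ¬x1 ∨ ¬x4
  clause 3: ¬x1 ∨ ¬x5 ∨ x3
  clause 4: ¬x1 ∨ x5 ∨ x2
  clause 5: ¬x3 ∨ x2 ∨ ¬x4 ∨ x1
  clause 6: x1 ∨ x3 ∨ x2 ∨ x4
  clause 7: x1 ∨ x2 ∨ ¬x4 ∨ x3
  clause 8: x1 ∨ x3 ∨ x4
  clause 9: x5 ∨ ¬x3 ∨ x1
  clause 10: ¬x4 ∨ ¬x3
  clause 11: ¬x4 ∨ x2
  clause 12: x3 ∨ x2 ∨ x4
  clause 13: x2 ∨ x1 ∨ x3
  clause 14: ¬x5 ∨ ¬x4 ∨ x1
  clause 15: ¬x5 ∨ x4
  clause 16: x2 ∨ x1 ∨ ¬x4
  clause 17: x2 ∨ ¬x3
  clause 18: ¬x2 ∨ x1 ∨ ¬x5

Try x4 = True.
Unit clause (¬x5) forces x5 = False.
Unit clause (¬x3) forces x3 = False.
Unit clause (x2) forces x2 = True.
All clauses hold; x1 can take either value.

x1: False, x2: True, x3: False, x4: True, x5: False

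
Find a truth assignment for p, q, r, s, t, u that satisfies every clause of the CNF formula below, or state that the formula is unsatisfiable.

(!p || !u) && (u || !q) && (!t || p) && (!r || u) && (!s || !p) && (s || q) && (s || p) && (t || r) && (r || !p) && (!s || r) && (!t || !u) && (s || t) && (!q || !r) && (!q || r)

p=false,  q=false,  r=true,  s=true,  t=false,  u=true

Suppose p = false.
From the singleton clause (!t), t = false.
From the singleton clause (s), s = true.
From the singleton clause (r), r = true.
From the singleton clause (u), u = true.
From the singleton clause (!q), q = false.
This assignment satisfies each clause.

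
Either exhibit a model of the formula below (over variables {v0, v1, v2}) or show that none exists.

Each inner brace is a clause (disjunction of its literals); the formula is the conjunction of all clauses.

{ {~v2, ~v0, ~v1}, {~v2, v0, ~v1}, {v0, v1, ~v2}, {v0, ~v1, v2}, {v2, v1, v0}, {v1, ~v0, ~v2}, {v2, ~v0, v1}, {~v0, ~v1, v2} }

Try v2 = 0.
Try v0 = 1.
(v1) alone gives v1 = 1.
That conflicts with the unit clause (~v1).
Undo v0 and try v0 = 0.
(~v1) alone gives v1 = 0.
That conflicts with the unit clause (v1).
Neither v0 = 1 nor v0 = 0 works.
Undo v2 and try v2 = 1.
Try v0 = 0.
(~v1) alone gives v1 = 0.
That conflicts with the unit clause (v1).
Undo v0 and try v0 = 1.
(~v1) alone gives v1 = 0.
That conflicts with the unit clause (v1).
Neither v0 = 1 nor v0 = 0 works.
Neither v2 = 1 nor v2 = 0 works.

UNSATISFIABLE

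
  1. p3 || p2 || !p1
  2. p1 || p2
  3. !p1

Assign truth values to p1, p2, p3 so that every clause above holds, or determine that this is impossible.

p1 ↦ false, p2 ↦ true, p3 ↦ true

From the singleton clause (!p1), p1 = false.
From the singleton clause (p2), p2 = true.
Every clause is now satisfied; p3 is unconstrained.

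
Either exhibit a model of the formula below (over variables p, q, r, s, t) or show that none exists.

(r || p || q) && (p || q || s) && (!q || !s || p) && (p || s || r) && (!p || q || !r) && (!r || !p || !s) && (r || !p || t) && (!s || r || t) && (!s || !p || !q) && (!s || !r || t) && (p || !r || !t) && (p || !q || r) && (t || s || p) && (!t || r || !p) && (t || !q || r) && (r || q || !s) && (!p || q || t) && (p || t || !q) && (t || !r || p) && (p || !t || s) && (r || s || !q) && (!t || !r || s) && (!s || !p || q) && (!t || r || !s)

p=true, q=true, r=true, s=false, t=false

Branch on r: set r = true.
Branch on p: set p = true.
Unit clause (q) forces q = true.
Unit clause (!s) forces s = false.
Unit clause (!t) forces t = false.
This assignment satisfies each clause.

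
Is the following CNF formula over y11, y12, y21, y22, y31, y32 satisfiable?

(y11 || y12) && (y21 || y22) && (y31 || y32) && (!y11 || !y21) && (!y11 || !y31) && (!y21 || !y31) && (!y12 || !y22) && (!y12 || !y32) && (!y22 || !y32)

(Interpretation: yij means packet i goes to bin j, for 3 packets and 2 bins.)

Case y11 = true:
(!y21) alone gives y21 = false.
(y22) alone gives y22 = true.
(!y31) alone gives y31 = false.
(y32) alone gives y32 = true.
But (!y32) is also a unit clause — contradiction.
That branch fails; take y11 = false instead.
(y12) alone gives y12 = true.
(!y22) alone gives y22 = false.
(y21) alone gives y21 = true.
(!y31) alone gives y31 = false.
(y32) alone gives y32 = true.
But (!y32) is also a unit clause — contradiction.
Both values of y11 lead to a conflict.
No assignment satisfies every clause.

Unsatisfiable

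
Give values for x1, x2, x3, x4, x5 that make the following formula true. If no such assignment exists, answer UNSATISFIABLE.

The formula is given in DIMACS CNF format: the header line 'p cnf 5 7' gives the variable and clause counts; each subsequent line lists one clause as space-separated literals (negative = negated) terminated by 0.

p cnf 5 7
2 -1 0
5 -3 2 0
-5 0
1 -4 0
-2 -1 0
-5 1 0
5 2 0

x1: False,  x2: True,  x3: False,  x4: False,  x5: False

From the singleton clause (¬x5), x5 = False.
From the singleton clause (x2), x2 = True.
From the singleton clause (¬x1), x1 = False.
From the singleton clause (¬x4), x4 = False.
No clause remains; x3 is free.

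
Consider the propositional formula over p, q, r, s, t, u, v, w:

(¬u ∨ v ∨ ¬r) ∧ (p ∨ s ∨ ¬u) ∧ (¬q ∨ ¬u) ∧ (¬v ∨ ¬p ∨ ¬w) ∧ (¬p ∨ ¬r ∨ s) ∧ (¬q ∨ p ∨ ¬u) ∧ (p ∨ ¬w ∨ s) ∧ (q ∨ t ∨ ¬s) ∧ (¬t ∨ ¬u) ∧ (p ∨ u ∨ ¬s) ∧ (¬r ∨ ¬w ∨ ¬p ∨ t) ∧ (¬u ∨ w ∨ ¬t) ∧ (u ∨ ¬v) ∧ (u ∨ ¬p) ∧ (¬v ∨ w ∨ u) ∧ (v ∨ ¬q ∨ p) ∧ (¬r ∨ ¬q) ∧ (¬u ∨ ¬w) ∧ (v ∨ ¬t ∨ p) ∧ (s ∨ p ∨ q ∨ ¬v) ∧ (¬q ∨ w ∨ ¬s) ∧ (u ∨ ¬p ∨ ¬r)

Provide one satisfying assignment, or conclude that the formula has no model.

p: True; q: False; r: False; s: False; t: False; u: True; v: True; w: False

Suppose q = False.
Suppose t = False.
Unit clause (¬s) forces s = False.
Suppose p = True.
Unit clause (¬r) forces r = False.
Unit clause (u) forces u = True.
Unit clause (¬w) forces w = False.
No clause remains; v is free.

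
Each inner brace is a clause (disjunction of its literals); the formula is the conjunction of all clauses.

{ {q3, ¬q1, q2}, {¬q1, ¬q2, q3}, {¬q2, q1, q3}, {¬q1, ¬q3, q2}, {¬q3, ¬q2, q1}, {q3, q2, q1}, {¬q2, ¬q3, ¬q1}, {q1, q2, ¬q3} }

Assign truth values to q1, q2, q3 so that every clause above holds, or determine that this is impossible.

Suppose q3 = True.
Suppose q1 = False.
The clause (¬q2) is unit, so q2 = False.
Now (q2) is unsatisfied and unit — conflict.
So q1 must be the other value — set q1 = True.
The clause (q2) is unit, so q2 = True.
Now (¬q2) is unsatisfied and unit — conflict.
Either choice for q1 ends in contradiction.
So q3 must be the other value — set q3 = False.
Suppose q1 = False.
The clause (¬q2) is unit, so q2 = False.
Now (q2) is unsatisfied and unit — conflict.
So q1 must be the other value — set q1 = True.
The clause (q2) is unit, so q2 = True.
Now (¬q2) is unsatisfied and unit — conflict.
Either choice for q1 ends in contradiction.
Either choice for q3 ends in contradiction.

UNSATISFIABLE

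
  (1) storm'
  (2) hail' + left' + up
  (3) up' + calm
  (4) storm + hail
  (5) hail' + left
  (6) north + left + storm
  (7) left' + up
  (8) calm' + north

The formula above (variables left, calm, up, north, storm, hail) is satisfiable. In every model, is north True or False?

True

Suppose north = 0.
Unit clause (storm') forces storm = 0.
Unit clause (hail) forces hail = 1.
Unit clause (left) forces left = 1.
Unit clause (up) forces up = 1.
Unit clause (calm) forces calm = 1.
That conflicts with the unit clause (calm').
So every satisfying assignment has north = True.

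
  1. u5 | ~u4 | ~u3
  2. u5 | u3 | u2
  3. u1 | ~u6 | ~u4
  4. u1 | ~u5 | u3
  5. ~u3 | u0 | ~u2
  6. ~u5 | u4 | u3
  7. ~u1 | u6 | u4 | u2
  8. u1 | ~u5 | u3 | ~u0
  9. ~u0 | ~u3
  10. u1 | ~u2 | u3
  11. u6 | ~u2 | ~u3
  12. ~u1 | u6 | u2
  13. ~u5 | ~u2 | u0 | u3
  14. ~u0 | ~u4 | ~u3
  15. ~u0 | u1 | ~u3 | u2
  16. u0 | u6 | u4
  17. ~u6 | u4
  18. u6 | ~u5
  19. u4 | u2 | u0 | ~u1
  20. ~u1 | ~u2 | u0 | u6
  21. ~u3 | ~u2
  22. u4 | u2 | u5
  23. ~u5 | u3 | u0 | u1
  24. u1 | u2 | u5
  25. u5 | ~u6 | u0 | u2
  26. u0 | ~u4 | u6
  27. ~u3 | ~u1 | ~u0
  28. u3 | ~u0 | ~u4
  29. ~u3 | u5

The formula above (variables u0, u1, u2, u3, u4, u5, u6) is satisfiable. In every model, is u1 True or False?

True

Suppose u1 = 0.
Suppose u6 = 0.
From the singleton clause (~u5), u5 = 0.
From the singleton clause (u2), u2 = 1.
From the singleton clause (u3), u3 = 1.
Now (~u3) is unsatisfied and unit — conflict.
Backtrack on u6: now try u6 = 1.
From the singleton clause (~u4), u4 = 0.
Now (u4) is unsatisfied and unit — conflict.
Both values of u6 lead to a conflict.
So every satisfying assignment has u1 = True.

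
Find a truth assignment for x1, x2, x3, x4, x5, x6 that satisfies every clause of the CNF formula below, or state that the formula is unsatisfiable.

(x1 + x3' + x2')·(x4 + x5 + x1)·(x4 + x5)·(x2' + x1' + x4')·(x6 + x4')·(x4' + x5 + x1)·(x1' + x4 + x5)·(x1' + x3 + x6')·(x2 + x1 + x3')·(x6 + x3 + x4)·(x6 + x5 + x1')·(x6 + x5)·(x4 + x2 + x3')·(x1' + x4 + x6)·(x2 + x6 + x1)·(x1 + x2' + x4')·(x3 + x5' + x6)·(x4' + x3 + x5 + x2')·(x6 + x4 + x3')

x1: 1; x2: 0; x3: 1; x4: 1; x5: 1; x6: 1

Case x4 = 1:
(x6) alone gives x6 = 1.
Case x2 = 0:
Case x5 = 1:
Case x1 = 1:
(x3) alone gives x3 = 1.
This assignment satisfies each clause.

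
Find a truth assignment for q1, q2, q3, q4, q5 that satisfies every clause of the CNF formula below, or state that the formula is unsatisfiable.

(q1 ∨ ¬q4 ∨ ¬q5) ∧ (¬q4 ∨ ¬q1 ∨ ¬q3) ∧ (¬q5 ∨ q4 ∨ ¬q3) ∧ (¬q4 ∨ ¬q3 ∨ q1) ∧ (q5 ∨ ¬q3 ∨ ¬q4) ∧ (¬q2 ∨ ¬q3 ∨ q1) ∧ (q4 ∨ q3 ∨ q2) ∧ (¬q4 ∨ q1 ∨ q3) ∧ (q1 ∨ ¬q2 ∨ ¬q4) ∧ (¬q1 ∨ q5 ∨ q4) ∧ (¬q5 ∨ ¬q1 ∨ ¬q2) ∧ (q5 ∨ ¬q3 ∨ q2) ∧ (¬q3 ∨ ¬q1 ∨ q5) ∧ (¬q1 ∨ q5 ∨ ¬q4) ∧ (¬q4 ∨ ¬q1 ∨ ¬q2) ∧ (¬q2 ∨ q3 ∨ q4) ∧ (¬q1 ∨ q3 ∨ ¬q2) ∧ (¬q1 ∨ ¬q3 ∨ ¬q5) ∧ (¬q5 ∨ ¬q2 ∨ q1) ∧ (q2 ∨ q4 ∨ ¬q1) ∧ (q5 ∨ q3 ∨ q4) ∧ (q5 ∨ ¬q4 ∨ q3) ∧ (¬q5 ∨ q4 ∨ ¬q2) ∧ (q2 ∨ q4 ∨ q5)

q1 ↦ True,  q2 ↦ False,  q3 ↦ False,  q4 ↦ True,  q5 ↦ True

Try q1 = True.
Try q4 = True.
Unit clause (¬q3) forces q3 = False.
Unit clause (q5) forces q5 = True.
Unit clause (¬q2) forces q2 = False.
Every clause now holds.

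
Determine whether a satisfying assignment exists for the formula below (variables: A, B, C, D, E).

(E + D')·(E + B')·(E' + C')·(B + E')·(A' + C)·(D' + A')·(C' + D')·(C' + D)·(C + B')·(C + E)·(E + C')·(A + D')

Suppose E = 1.
Unit clause (C') forces C = 0.
Unit clause (B) forces B = 1.
But (B') is also a unit clause — contradiction.
Backtrack on E: now try E = 0.
Unit clause (D') forces D = 0.
Unit clause (B') forces B = 0.
Unit clause (C') forces C = 0.
But (C) is also a unit clause — contradiction.
Either choice for E ends in contradiction.
No assignment satisfies every clause.

No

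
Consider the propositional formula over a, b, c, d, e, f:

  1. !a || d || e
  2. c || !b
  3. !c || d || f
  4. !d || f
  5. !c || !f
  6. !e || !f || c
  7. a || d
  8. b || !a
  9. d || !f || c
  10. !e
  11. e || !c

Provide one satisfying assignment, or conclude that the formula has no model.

Unit clause (!e) forces e = false.
Unit clause (!c) forces c = false.
Unit clause (!b) forces b = false.
Unit clause (!a) forces a = false.
Unit clause (d) forces d = true.
Unit clause (f) forces f = true.
All clauses are satisfied.

a ↦ false; b ↦ false; c ↦ false; d ↦ true; e ↦ false; f ↦ true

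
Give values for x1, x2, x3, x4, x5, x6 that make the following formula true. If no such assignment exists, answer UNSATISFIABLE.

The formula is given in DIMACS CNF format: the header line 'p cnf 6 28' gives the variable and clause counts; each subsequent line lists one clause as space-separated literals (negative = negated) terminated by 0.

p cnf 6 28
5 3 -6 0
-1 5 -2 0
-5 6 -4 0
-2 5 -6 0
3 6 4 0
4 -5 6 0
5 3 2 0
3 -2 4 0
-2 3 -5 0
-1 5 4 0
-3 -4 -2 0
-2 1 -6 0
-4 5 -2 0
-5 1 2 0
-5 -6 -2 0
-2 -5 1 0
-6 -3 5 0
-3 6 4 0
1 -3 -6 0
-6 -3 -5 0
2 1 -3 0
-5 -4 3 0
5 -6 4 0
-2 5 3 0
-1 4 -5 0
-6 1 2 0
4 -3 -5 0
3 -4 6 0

Branch on x5: set x5 = False.
Branch on x3: set x3 = True.
From the singleton clause (¬x6), x6 = False.
From the singleton clause (x4), x4 = True.
From the singleton clause (¬x2), x2 = False.
From the singleton clause (x1), x1 = True.
All clauses are satisfied.

x1 ↦ True; x2 ↦ False; x3 ↦ True; x4 ↦ True; x5 ↦ False; x6 ↦ False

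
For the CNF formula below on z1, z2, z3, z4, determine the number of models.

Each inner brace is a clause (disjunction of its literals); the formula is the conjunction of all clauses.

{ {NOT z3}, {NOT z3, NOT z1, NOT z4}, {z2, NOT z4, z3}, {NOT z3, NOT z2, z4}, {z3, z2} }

There are 2^4 = 16 truth assignments over (z1, z2, z3, z4).
Split on z1. With z1 = true, the clauses containing z1 are satisfied and NOT z1 drops from the rest; 2 of the 2^3 = 8 assignments to the other variables satisfy what remains.
With z1 = false, by the same count on the reduced clause set, 2 assignments work.
Total: 2 + 2 = 4.

4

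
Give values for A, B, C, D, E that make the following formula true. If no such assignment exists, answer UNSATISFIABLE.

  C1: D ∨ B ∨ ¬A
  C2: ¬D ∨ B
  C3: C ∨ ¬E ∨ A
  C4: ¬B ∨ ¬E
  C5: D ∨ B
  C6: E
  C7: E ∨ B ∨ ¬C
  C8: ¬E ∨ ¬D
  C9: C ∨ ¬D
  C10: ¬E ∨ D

UNSATISFIABLE

(E) alone gives E = True.
(¬B) alone gives B = False.
(¬D) alone gives D = False.
Now (D) is unsatisfied and unit — conflict.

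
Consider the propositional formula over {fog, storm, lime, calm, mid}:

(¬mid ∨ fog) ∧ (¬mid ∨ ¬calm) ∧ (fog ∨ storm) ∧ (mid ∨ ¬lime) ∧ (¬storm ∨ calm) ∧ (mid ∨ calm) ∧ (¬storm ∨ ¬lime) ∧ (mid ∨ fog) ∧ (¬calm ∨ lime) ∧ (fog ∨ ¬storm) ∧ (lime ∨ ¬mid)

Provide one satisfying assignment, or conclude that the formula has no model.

Try mid = True.
Unit clause (fog) forces fog = True.
Unit clause (¬calm) forces calm = False.
Unit clause (¬storm) forces storm = False.
Unit clause (lime) forces lime = True.
Every clause now holds.

fog ↦ True; storm ↦ False; lime ↦ True; calm ↦ False; mid ↦ True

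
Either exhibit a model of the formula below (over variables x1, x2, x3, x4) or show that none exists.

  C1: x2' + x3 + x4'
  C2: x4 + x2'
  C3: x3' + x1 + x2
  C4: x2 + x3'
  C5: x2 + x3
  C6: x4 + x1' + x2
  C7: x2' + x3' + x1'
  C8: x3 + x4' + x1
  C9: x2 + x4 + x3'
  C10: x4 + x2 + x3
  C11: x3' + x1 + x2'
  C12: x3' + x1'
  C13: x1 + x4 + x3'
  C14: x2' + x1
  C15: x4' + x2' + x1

UNSATISFIABLE

Case x4 = 1:
Case x2 = 0:
(x3') alone gives x3 = 0.
Now (x3) is unsatisfied and unit — conflict.
Undo x2 and try x2 = 1.
(x3) alone gives x3 = 1.
(x1') alone gives x1 = 0.
Now (x1) is unsatisfied and unit — conflict.
Either choice for x2 ends in contradiction.
Undo x4 and try x4 = 0.
(x2') alone gives x2 = 0.
(x3') alone gives x3 = 0.
Now (x3) is unsatisfied and unit — conflict.
Either choice for x4 ends in contradiction.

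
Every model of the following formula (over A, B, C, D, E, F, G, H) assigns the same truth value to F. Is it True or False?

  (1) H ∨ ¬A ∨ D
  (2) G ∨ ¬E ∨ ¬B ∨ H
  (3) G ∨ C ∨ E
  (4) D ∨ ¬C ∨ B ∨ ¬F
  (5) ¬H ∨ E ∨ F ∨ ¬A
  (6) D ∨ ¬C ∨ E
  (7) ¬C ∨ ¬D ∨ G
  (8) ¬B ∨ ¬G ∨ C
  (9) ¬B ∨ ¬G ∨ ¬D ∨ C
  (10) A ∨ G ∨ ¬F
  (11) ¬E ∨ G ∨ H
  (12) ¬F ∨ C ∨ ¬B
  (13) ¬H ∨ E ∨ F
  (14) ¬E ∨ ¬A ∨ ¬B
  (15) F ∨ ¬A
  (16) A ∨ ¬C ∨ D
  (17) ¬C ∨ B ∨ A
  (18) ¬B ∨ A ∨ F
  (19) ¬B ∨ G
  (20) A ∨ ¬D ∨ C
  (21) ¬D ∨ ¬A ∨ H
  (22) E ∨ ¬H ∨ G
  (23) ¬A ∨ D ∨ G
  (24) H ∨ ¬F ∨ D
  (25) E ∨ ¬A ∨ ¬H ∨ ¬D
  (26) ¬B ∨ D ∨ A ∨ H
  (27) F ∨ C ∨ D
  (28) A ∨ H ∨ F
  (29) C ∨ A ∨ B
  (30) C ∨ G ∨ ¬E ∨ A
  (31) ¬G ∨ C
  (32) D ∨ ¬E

True

Suppose F = False.
From the singleton clause (¬A), A = False.
From the singleton clause (¬B), B = False.
From the singleton clause (¬C), C = False.
That conflicts with the unit clause (C).
So every satisfying assignment has F = True.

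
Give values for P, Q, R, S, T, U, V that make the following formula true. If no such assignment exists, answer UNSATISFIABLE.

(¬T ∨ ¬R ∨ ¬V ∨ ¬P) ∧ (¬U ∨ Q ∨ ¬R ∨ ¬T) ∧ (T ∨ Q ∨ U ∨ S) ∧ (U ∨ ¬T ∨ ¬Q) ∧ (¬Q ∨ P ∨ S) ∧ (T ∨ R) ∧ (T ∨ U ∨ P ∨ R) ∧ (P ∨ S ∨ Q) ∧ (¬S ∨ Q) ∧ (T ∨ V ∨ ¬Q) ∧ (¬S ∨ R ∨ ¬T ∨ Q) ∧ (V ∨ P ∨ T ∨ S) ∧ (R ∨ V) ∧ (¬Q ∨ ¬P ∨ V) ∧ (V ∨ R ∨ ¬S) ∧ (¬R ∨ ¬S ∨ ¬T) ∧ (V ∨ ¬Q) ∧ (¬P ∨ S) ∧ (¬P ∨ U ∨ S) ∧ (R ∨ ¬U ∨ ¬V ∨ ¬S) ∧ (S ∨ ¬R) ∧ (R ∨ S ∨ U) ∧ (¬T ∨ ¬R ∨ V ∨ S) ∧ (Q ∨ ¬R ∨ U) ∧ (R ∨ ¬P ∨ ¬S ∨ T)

P: False,  Q: True,  R: True,  S: True,  T: False,  U: True,  V: True

Branch on T: set T = False.
The clause (R) is unit, so R = True.
The clause (S) is unit, so S = True.
The clause (Q) is unit, so Q = True.
The clause (V) is unit, so V = True.
All clauses hold; P, U can take either value.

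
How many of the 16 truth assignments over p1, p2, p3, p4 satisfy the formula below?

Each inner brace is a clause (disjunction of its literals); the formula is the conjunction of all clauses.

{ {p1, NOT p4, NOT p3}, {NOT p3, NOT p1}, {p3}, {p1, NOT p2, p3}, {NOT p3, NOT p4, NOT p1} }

2

There are 2^4 = 16 truth assignments over (p1, p2, p3, p4).
Split on p1. With p1 = true, the clauses containing p1 are satisfied and NOT p1 drops from the rest; 0 of the 2^3 = 8 assignments to the other variables satisfy what remains.
With p1 = false, by the same count on the reduced clause set, 2 assignments work.
(One model: p1=F, p2=F, p3=T, p4=F.)
Total: 0 + 2 = 2.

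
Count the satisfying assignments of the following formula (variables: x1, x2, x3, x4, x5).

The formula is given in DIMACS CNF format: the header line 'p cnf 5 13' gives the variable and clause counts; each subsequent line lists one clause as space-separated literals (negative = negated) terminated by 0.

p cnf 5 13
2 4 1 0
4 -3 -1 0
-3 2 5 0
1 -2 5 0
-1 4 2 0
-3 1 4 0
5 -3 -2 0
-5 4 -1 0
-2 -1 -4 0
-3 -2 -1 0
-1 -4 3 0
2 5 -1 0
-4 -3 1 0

There are 2^5 = 32 truth assignments over (x1, x2, x3, x4, x5).
Split on x3. With x3 = True, the clauses containing x3 are satisfied and ¬x3 drops from the rest; 1 of the 2^4 = 16 assignments to the other variables satisfy what remains.
With x3 = False, by the same count on the reduced clause set, 5 assignments work.
Total: 1 + 5 = 6.

6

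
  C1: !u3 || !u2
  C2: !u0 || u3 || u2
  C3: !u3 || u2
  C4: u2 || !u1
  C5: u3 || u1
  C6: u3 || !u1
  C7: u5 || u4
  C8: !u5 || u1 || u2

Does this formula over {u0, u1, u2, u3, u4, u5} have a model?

Branch on u3: set u3 = false.
From the singleton clause (u1), u1 = true.
That conflicts with the unit clause (!u1).
Undo u3 and try u3 = true.
From the singleton clause (!u2), u2 = false.
That conflicts with the unit clause (u2).
Neither u3 = true nor u3 = false works.
No assignment satisfies every clause.

No, unsatisfiable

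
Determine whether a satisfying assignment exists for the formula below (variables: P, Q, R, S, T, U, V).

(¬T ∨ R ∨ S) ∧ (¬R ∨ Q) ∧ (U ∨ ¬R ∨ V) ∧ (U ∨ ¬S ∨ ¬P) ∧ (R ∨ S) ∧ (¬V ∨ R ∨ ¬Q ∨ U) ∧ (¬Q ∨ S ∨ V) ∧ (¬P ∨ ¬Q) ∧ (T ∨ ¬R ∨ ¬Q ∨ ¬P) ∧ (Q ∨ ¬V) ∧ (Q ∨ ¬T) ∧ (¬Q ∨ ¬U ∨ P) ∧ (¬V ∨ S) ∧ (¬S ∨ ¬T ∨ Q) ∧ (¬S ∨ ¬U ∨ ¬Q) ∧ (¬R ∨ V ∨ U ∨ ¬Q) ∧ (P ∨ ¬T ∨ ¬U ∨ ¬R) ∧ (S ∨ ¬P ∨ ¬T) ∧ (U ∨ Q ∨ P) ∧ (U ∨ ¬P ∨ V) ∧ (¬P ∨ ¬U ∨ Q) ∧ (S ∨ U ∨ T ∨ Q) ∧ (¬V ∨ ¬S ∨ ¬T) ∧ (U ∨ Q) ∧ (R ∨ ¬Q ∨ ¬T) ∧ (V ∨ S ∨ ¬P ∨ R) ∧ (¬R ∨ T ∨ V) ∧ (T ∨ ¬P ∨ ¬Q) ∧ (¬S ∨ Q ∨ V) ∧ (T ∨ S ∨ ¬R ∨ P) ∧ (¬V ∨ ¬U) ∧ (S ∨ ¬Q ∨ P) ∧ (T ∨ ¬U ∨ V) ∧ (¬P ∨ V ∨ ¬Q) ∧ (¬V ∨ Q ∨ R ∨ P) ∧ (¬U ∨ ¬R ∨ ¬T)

Satisfiable

Case R = True:
From the singleton clause (Q), Q = True.
From the singleton clause (¬P), P = False.
From the singleton clause (¬U), U = False.
From the singleton clause (V), V = True.
From the singleton clause (S), S = True.
From the singleton clause (¬T), T = False.
This assignment satisfies each clause.
A satisfying assignment: P ↦ False,  Q ↦ True,  R ↦ True,  S ↦ True,  T ↦ False,  U ↦ False,  V ↦ True.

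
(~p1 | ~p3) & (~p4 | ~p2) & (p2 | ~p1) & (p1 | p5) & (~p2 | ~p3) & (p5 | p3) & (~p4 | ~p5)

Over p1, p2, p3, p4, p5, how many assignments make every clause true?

4

There are 2^5 = 32 truth assignments over (p1, p2, p3, p4, p5).
Split on p1. With p1 = 1, the clauses containing p1 are satisfied and ~p1 drops from the rest; 1 of the 2^4 = 16 assignments to the other variables satisfy what remains.
With p1 = 0, by the same count on the reduced clause set, 3 assignments work.
Total: 1 + 3 = 4.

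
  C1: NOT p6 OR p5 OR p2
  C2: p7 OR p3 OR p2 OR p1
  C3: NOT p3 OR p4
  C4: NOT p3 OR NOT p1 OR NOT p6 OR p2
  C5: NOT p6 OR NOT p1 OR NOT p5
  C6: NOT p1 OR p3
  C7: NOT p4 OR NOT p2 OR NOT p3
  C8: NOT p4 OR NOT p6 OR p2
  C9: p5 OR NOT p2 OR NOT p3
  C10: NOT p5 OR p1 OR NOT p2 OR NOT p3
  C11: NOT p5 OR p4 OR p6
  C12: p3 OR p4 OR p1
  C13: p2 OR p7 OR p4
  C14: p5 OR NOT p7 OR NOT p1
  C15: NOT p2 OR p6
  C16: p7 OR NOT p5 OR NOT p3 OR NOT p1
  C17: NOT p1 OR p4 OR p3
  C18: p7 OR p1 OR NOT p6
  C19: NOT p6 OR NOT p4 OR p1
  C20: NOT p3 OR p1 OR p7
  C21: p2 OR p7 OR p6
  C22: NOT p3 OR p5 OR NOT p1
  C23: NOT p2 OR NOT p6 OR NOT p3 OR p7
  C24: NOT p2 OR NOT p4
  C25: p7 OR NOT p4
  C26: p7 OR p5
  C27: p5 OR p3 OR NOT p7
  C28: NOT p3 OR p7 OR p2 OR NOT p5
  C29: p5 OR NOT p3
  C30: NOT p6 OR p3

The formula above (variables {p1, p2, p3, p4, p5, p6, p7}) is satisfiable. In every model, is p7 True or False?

True

Suppose p7 = false.
The clause (NOT p4) is unit, so p4 = false.
The clause (NOT p3) is unit, so p3 = false.
The clause (NOT p1) is unit, so p1 = false.
Now (p1) is unsatisfied and unit — conflict.
So every satisfying assignment has p7 = True.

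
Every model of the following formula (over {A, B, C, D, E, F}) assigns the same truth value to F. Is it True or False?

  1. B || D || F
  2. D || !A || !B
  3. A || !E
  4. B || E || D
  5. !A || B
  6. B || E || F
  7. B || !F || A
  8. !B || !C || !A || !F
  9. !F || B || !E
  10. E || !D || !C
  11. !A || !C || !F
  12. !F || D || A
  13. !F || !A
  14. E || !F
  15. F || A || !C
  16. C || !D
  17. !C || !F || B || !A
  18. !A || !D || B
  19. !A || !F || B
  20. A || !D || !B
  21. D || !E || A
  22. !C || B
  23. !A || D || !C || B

Suppose F = true.
The clause (!A) is unit, so A = false.
The clause (!E) is unit, so E = false.
That conflicts with the unit clause (E).
So every satisfying assignment has F = False.

False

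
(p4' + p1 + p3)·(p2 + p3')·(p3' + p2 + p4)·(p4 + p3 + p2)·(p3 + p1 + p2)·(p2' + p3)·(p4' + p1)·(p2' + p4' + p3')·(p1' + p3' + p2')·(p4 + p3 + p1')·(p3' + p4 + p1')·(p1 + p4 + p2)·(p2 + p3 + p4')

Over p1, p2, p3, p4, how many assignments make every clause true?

1

There are 2^4 = 16 truth assignments over (p1, p2, p3, p4).
Split on p4. With p4 = 1, the clauses containing p4 are satisfied and p4' drops from the rest; 0 of the 2^3 = 8 assignments to the other variables satisfy what remains.
With p4 = 0, by the same count on the reduced clause set, 1 assignment works.
(One model: p1=F, p2=T, p3=T, p4=F.)
Total: 0 + 1 = 1.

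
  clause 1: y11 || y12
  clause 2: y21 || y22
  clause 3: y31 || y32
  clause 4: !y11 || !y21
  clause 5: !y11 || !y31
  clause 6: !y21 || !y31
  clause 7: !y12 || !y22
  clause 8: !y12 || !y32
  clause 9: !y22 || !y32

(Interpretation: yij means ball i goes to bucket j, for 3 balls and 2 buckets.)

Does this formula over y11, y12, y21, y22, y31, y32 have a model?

No

Branch on y11: set y11 = true.
Unit clause (!y21) forces y21 = false.
Unit clause (y22) forces y22 = true.
Unit clause (!y31) forces y31 = false.
Unit clause (y32) forces y32 = true.
But (!y32) is also a unit clause — contradiction.
Undo y11 and try y11 = false.
Unit clause (y12) forces y12 = true.
Unit clause (!y22) forces y22 = false.
Unit clause (y21) forces y21 = true.
Unit clause (!y31) forces y31 = false.
Unit clause (y32) forces y32 = true.
But (!y32) is also a unit clause — contradiction.
Neither y11 = true nor y11 = false works.
No assignment satisfies every clause.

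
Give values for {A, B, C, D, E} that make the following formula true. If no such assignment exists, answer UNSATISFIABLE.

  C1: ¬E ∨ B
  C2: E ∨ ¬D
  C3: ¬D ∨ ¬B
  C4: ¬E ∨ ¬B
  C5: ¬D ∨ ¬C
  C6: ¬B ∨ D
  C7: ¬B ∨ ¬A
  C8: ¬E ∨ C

Suppose E = False.
The clause (¬D) is unit, so D = False.
The clause (¬B) is unit, so B = False.
All clauses hold; A, C can take either value.

A: False, B: False, C: False, D: False, E: False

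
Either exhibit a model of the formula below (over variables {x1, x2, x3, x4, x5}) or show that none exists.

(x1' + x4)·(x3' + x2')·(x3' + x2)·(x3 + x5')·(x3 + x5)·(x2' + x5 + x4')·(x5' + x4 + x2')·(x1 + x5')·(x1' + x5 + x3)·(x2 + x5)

Suppose x1 = 0.
(x5') alone gives x5 = 0.
(x3) alone gives x3 = 1.
(x2') alone gives x2 = 0.
That conflicts with the unit clause (x2).
That branch fails; take x1 = 1 instead.
(x4) alone gives x4 = 1.
Suppose x3 = 0.
(x5') alone gives x5 = 0.
That conflicts with the unit clause (x5).
That branch fails; take x3 = 1 instead.
(x2') alone gives x2 = 0.
That conflicts with the unit clause (x2).
Either choice for x3 ends in contradiction.
Either choice for x1 ends in contradiction.

UNSATISFIABLE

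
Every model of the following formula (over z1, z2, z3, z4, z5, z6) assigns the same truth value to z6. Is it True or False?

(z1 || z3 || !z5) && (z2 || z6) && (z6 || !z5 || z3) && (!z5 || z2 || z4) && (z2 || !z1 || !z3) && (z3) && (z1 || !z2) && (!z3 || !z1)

Suppose z6 = false.
From the singleton clause (z2), z2 = true.
From the singleton clause (z3), z3 = true.
From the singleton clause (z1), z1 = true.
But (!z1) is also a unit clause — contradiction.
So every satisfying assignment has z6 = True.

True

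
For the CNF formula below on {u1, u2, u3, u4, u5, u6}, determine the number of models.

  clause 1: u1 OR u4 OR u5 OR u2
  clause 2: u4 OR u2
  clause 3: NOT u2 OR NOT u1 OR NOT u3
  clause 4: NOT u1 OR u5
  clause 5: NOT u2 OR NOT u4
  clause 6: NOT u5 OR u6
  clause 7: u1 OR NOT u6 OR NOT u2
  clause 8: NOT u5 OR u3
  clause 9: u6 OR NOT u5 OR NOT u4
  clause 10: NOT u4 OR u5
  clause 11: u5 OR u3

There are 2^6 = 64 truth assignments over (u1, u2, u3, u4, u5, u6).
Split on u1. With u1 = true, the clauses containing u1 are satisfied and NOT u1 drops from the rest; 1 of the 2^5 = 32 assignments to the other variables satisfy what remains.
With u1 = false, by the same count on the reduced clause set, 2 assignments work.
Total: 1 + 2 = 3.

3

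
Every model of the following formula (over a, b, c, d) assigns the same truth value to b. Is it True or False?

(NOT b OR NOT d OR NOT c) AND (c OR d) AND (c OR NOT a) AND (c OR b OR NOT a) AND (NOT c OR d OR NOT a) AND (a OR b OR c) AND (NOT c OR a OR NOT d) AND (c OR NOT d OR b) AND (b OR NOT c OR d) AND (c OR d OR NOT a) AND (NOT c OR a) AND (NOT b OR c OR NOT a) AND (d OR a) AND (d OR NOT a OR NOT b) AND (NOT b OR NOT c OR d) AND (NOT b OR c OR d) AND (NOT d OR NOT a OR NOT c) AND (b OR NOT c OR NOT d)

Suppose b = false.
Suppose c = true.
Unit clause (d) forces d = true.
But (NOT d) is also a unit clause — contradiction.
That branch fails; take c = false instead.
Unit clause (d) forces d = true.
But (NOT d) is also a unit clause — contradiction.
Neither c = true nor c = false works.
So every satisfying assignment has b = True.

True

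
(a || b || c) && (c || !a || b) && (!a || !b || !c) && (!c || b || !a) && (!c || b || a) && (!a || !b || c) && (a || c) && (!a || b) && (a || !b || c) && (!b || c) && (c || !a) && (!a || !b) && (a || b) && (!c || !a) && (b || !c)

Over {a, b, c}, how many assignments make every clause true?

There are 2^3 = 8 truth assignments over (a, b, c).
Split on b. With b = true, the clauses containing b are satisfied and !b drops from the rest; 1 of the 2^2 = 4 assignments to the other variables satisfy what remains.
With b = false, by the same count on the reduced clause set, 0 assignments work.
(One model: a=F, b=T, c=T.)
Total: 1 + 0 = 1.

1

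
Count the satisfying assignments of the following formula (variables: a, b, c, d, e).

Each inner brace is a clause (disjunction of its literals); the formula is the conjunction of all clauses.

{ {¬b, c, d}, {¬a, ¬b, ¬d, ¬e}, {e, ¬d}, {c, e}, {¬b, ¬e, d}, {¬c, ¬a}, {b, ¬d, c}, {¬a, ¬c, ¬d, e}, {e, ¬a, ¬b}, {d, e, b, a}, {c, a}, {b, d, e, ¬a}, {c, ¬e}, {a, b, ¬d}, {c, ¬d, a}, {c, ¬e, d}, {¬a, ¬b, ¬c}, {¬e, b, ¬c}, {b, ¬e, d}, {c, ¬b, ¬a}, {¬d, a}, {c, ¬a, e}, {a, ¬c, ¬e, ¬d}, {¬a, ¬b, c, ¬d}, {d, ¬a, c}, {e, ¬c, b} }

There are 2^5 = 32 truth assignments over (a, b, c, d, e).
Split on b. With b = True, the clauses containing b are satisfied and ¬b drops from the rest; 1 of the 2^4 = 16 assignments to the other variables satisfy what remains.
With b = False, by the same count on the reduced clause set, 0 assignments work.
Total: 1 + 0 = 1.

1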